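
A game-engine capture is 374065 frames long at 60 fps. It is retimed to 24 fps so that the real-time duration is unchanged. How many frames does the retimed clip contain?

Target frames = source frames × (target rate / source rate) = 374065 × (24)/(60) = 374065 × 2/5 = 149626.

149626 frames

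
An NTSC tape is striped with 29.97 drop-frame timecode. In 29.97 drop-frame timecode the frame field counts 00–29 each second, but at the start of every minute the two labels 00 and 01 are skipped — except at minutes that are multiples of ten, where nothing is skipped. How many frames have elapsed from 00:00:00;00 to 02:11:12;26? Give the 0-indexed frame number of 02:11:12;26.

Complete 10-minute blocks: 13, each 17982 frames → 233766.
Remaining 1 whole minute in the current block: 1800 + 0 × 1798 = 1800 frames.
Within the current minute: 12 × 30 + 26 − 2 = 384 (labels ;00/;01 skipped at this minute). Total = 233766 + 1800 + 384 = 235950.

235950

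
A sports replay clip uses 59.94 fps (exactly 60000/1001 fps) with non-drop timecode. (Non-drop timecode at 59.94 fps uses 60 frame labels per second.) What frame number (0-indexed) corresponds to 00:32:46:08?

Total seconds to the label: (0 × 3600 + 32 × 60 + 46) = 1966.
Frame index = 1966 × 60 + 8 = 117968.

117968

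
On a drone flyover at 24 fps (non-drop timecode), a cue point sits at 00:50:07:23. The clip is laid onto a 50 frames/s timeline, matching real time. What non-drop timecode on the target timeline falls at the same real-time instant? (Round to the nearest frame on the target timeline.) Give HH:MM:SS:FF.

Source frame index: (0×3600 + 50×60 + 7) × 24 + 23 = 72191.
Real time: 72191 / (24) = 72191/24 s.
Target frame: (72191/24) × (50) = 1804775/12 ≈ 150397.917 → 150398.
At 50 labels/s: frame 150398 → 00:50:07:48.

00:50:07:48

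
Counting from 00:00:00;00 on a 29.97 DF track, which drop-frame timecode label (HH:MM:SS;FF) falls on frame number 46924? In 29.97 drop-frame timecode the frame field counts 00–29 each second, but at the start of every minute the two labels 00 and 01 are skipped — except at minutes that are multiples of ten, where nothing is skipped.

00:26:05;22

Each 10-minute DF block holds 10 × 60 × 30 − 9 × 2 = 17982 frames. 46924 ÷ 17982 → 2 full blocks, remainder 10960.
Within the partial block the first minute is 1800 frames and each further minute 1798, so 6 further minute boundaries passed. Total skipped labels = 18 × 2 + 2 × 6 = 48.
Non-drop label index = 46924 + 48 = 46972; at 30 labels/s that is 00:26:05:22, i.e. DF 00:26:05;22.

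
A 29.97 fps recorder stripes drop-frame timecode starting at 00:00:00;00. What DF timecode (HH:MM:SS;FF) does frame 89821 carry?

00:49:57;01

Ten DF minutes hold 17982 frames, so frame 89821 lies in block 4 (frames 71928–89909) with 17893 frames into that block.
The block's first minute is 1800 frames and the rest 1798 each; 17893 frames reaches minute 9, so 4 × 18 + 9 × 2 = 90 labels have been skipped so far.
Adding those back, label number 89821 + 90 = 89911 at 30 labels/s is 2997 s + 1 f = 0 h 49 min 57 s frame 1, i.e. 00:49:57;01.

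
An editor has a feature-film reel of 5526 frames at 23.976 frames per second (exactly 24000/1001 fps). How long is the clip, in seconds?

Running time = 5526 / (24000/1001) = 230.48025 s.

230.48025 seconds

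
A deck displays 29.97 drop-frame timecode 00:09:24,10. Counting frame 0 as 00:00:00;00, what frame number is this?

16912

Complete 10-minute blocks: 0, each 17982 frames → 0.
Remaining 9 whole minutes in the current block: 1800 + 8 × 1798 = 16184 frames.
Within the current minute: 24 × 30 + 10 − 2 = 728 (labels ;00/;01 skipped at this minute). Total = 0 + 16184 + 728 = 16912.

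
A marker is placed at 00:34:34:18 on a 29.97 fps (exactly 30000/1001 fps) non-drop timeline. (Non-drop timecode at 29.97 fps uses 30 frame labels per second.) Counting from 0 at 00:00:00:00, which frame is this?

frame 62238

Total seconds to the label: (0 × 3600 + 34 × 60 + 34) = 2074.
Frame index = 2074 × 30 + 18 = 62238.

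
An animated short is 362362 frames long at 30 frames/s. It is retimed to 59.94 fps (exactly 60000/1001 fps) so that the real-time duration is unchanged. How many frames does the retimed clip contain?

Target frames = source frames × (target rate / source rate) = 362362 × (60000/1001)/(30) = 362362 × 2000/1001 = 724000.

724000 frames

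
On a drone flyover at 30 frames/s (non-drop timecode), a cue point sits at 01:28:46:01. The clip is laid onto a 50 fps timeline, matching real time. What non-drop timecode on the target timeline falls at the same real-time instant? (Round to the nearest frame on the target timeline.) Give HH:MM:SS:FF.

Source frame index: (1×3600 + 28×60 + 46) × 30 + 1 = 159781.
Real time: 159781 / (30) = 159781/30 s.
Target frame: (159781/30) × (50) = 798905/3 ≈ 266301.667 → 266302.
At 50 labels/s: frame 266302 → 01:28:46:02.

01:28:46:02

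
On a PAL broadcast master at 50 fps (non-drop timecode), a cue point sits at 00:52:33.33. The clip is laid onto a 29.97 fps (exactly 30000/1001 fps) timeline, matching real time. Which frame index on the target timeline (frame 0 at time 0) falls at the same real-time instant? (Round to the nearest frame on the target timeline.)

frame 94515

Source frame index: (0×3600 + 52×60 + 33) × 50 + 33 = 157683.
Real time: 157683 / (50) = 157683/50 s.
Target frame: (157683/50) × (30000/1001) = 94609800/1001 ≈ 94515.285 → 94515.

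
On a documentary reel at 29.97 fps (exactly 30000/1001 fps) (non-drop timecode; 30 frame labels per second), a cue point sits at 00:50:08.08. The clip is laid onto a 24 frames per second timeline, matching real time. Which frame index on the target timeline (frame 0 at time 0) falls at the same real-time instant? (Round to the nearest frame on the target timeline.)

Source frame index: (0×3600 + 50×60 + 8) × 30 + 8 = 90248.
Real time: 90248 / (30000/1001) = 11292281/3750 s.
Target frame: (11292281/3750) × (24) = 45169124/625 ≈ 72270.598 → 72271.

frame 72271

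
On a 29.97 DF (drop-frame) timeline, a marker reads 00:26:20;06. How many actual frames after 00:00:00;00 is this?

47358

As if non-drop at 30 labels/s: (0 × 3600 + 26 × 60 + 20) × 30 + 6 = 47406.
Minute boundaries passed: 26; those not divisible by 10: 26 − 2 = 24; dropped labels = 2 × 24 = 48.
Actual frame index = 47406 − 48 = 47358.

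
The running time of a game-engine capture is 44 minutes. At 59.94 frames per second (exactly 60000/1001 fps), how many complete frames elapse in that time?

158241 frames

44 min = 2640 s.
Frames = 2640 × 60000/1001 = 14400000/91 ≈ 158241.7582.
Complete frames: 158241.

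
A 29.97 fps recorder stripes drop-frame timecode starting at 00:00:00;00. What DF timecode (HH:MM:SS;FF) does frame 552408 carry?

05:07:12;02

Each 10-minute DF block holds 10 × 60 × 30 − 9 × 2 = 17982 frames. 552408 ÷ 17982 → 30 full blocks, remainder 12948.
Within the partial block the first minute is 1800 frames and each further minute 1798, so 7 further minute boundaries passed. Total skipped labels = 18 × 30 + 2 × 7 = 554.
Non-drop label index = 552408 + 554 = 552962; at 30 labels/s that is 05:07:12:02, i.e. DF 05:07:12;02.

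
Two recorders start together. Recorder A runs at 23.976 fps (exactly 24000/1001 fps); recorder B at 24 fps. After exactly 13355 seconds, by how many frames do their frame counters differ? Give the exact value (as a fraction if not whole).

A emits 24000/1001 × 13355 = 320520000/1001 frames; B emits 24 × 13355 = 320520.
Difference = 320520/1001 frames (≈ 320.1998); B is ahead of A.

320520/1001 frames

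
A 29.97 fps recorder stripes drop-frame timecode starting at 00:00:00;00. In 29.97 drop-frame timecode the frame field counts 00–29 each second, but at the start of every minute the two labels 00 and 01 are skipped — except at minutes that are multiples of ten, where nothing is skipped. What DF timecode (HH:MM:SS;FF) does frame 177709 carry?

01:38:49;17

Ten DF minutes hold 17982 frames, so frame 177709 lies in block 9 (frames 161838–179819) with 15871 frames into that block.
The block's first minute is 1800 frames and the rest 1798 each; 15871 frames reaches minute 8, so 9 × 18 + 8 × 2 = 178 labels have been skipped so far.
Adding those back, label number 177709 + 178 = 177887 at 30 labels/s is 5929 s + 17 f = 1 h 38 min 49 s frame 17, i.e. 01:38:49;17.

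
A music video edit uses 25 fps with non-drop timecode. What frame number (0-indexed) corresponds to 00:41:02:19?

frame 61569

Total seconds to the label: (0 × 3600 + 41 × 60 + 2) = 2462.
Frame index = 2462 × 25 + 19 = 61569.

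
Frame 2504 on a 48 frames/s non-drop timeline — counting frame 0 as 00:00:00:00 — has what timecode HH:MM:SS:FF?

00:00:52:08

2504 ÷ 48 = 52 full seconds, remainder 8 frames.
52 s = 0 h 0 min 52 s.
Timecode: 00:00:52:08.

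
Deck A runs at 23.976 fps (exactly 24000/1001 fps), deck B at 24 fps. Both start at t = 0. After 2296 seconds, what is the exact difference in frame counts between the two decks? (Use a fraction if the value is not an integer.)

A emits 24000/1001 × 2296 = 7872000/143 frames; B emits 24 × 2296 = 55104.
Difference = 7872/143 frames (≈ 55.0490); B is ahead of A.

7872/143 frames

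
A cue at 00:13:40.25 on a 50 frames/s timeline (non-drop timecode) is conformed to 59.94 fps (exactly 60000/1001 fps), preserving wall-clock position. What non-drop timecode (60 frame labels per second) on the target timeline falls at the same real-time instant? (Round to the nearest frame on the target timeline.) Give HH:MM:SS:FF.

Source frame index: (0×3600 + 13×60 + 40) × 50 + 25 = 41025.
Real time: 41025 / (50) = 1641/2 s.
Target frame: (1641/2) × (60000/1001) = 49230000/1001 ≈ 49180.819 → 49181.
At 60 labels/s: frame 49181 → 00:13:39:41.

00:13:39:41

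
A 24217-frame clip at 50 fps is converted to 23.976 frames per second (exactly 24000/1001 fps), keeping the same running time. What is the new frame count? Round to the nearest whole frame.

Frames at target rate = 24217 × (24000/1001) / (50) = 11624160/1001 ≈ 11612.547.
Nearest whole frame: 11613.

11613 frames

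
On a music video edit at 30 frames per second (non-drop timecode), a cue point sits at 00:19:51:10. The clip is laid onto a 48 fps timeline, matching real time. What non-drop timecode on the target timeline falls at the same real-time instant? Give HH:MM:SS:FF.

00:19:51:16

Source frame index: (0×3600 + 19×60 + 51) × 30 + 10 = 35740.
Real time: 35740 / (30) = 3574/3 s.
Target frame: (3574/3) × (48) = 57184.
At 48 labels/s: frame 57184 → 00:19:51:16.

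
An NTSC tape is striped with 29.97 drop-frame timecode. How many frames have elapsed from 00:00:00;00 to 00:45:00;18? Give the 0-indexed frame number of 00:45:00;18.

Complete 10-minute blocks: 4, each 17982 frames → 71928.
Remaining 5 whole minutes in the current block: 1800 + 4 × 1798 = 8992 frames.
Within the current minute: 0 × 30 + 18 − 2 = 16 (labels ;00/;01 skipped at this minute). Total = 71928 + 8992 + 16 = 80936.

80936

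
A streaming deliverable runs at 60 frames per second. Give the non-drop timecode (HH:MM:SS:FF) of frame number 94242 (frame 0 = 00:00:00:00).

94242 ÷ 60 = 1570 full seconds, remainder 42 frames.
1570 s = 0 h 26 min 10 s.
Timecode: 00:26:10:42.

00:26:10:42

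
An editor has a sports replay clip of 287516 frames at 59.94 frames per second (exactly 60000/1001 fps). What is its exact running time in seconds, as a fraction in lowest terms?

71950879/15000 seconds

Running time = 287516 ÷ (60000/1001) = 287516 × 1001/60000 = 71950879/15000 s.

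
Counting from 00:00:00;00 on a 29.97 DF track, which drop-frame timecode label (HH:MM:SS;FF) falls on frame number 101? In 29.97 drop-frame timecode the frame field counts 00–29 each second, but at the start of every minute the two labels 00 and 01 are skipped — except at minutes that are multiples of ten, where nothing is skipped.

00:00:03;11

Each 10-minute DF block holds 10 × 60 × 30 − 9 × 2 = 17982 frames. 101 ÷ 17982 → 0 full blocks, remainder 101.
Within the partial block the first minute is 1800 frames and each further minute 1798, so 0 further minute boundaries passed. Total skipped labels = 18 × 0 + 2 × 0 = 0.
Non-drop label index = 101 + 0 = 101; at 30 labels/s that is 00:00:03:11, i.e. DF 00:00:03;11.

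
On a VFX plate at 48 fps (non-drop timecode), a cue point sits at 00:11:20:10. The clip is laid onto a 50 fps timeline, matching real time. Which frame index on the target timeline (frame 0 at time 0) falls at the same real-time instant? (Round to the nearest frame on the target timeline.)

Source frame index: (0×3600 + 11×60 + 20) × 48 + 10 = 32650.
Real time: 32650 / (48) = 16325/24 s.
Target frame: (16325/24) × (50) = 408125/12 ≈ 34010.417 → 34010.

frame 34010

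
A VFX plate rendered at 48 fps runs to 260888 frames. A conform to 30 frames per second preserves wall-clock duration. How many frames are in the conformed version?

163055 frames

Target frames = source frames × (target rate / source rate) = 260888 × (30)/(48) = 260888 × 5/8 = 163055.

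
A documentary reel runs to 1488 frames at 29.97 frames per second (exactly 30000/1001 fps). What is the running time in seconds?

Running time = 1488 / (30000/1001) = 49.6496 s.

49.6496 seconds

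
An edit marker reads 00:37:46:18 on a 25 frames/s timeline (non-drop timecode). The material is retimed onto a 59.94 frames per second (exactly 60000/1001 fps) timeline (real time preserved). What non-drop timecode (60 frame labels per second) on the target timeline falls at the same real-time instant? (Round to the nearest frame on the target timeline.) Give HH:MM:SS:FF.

00:37:44:27

Source frame index: (0×3600 + 37×60 + 46) × 25 + 18 = 56668.
Real time: 56668 / (25) = 56668/25 s.
Target frame: (56668/25) × (60000/1001) = 136003200/1001 ≈ 135867.333 → 135867.
At 60 labels/s: frame 135867 → 00:37:44:27.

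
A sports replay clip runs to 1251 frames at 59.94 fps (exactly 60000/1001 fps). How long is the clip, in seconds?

20.87085 seconds

Running time = 1251 / (60000/1001) = 20.87085 s.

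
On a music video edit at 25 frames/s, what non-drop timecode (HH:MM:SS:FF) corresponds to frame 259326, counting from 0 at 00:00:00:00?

259326 ÷ 25 = 10373 full seconds, remainder 1 frame.
10373 s = 2 h 52 min 53 s.
Timecode: 02:52:53:01.

02:52:53:01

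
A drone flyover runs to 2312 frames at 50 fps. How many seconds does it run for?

Running time = 2312 / (50) = 46.24 s.

46.24 seconds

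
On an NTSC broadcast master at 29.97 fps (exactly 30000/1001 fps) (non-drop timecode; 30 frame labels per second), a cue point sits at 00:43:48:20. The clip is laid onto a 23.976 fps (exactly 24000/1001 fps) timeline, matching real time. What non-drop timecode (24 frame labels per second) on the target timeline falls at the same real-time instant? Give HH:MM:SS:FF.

00:43:48:16

Source frame index: (0×3600 + 43×60 + 48) × 30 + 20 = 78860.
Real time: 78860 / (30000/1001) = 3946943/1500 s.
Target frame: (3946943/1500) × (24000/1001) = 63088.
At 24 labels/s: frame 63088 → 00:43:48:16.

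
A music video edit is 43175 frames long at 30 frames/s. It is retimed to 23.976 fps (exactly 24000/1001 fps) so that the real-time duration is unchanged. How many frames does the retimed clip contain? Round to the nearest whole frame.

Frames at target rate = 43175 × (24000/1001) / (30) = 3140000/91 ≈ 34505.495.
Nearest whole frame: 34505.

34505 frames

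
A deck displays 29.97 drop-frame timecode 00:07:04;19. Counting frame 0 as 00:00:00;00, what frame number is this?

12725

Complete 10-minute blocks: 0, each 17982 frames → 0.
Remaining 7 whole minutes in the current block: 1800 + 6 × 1798 = 12588 frames.
Within the current minute: 4 × 30 + 19 − 2 = 137 (labels ;00/;01 skipped at this minute). Total = 0 + 12588 + 137 = 12725.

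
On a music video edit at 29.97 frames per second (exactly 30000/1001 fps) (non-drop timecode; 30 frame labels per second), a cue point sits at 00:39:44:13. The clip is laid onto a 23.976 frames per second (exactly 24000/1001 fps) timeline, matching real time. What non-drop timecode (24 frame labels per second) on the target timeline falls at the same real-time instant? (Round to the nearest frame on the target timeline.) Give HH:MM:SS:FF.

00:39:44:10

Source frame index: (0×3600 + 39×60 + 44) × 30 + 13 = 71533.
Real time: 71533 / (30000/1001) = 71604533/30000 s.
Target frame: (71604533/30000) × (24000/1001) = 286132/5 ≈ 57226.400 → 57226.
At 24 labels/s: frame 57226 → 00:39:44:10.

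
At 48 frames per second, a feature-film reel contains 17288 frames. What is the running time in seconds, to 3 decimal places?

360.167 seconds

Running time = 17288 × 1/48 = 2161/6 s ≈ 360.167 s.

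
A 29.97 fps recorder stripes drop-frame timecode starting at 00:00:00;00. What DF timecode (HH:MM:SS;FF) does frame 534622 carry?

04:57:18;18

Each 10-minute DF block holds 10 × 60 × 30 − 9 × 2 = 17982 frames. 534622 ÷ 17982 → 29 full blocks, remainder 13144.
Within the partial block the first minute is 1800 frames and each further minute 1798, so 7 further minute boundaries passed. Total skipped labels = 18 × 29 + 2 × 7 = 536.
Non-drop label index = 534622 + 536 = 535158; at 30 labels/s that is 04:57:18:18, i.e. DF 04:57:18;18.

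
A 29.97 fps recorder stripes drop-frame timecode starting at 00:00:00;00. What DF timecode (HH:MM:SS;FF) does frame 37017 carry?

00:20:35;03

Each 10-minute DF block holds 10 × 60 × 30 − 9 × 2 = 17982 frames. 37017 ÷ 17982 → 2 full blocks, remainder 1053.
Within the partial block the first minute is 1800 frames and each further minute 1798, so 0 further minute boundaries passed. Total skipped labels = 18 × 2 + 2 × 0 = 36.
Non-drop label index = 37017 + 36 = 37053; at 30 labels/s that is 00:20:35:03, i.e. DF 00:20:35;03.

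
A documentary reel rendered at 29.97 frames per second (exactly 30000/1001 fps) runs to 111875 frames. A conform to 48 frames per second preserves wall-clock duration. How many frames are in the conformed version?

Target frames = source frames × (target rate / source rate) = 111875 × (48)/(30000/1001) = 111875 × 1001/625 = 179179.

179179 frames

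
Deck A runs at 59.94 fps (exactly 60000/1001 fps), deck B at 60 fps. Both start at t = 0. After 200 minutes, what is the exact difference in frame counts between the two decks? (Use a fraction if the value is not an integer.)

200 min = 12000 s.
A emits 60000/1001 × 12000 = 720000000/1001 frames; B emits 60 × 12000 = 720000.
Difference = 720000/1001 frames (≈ 719.2807); B is ahead of A.

720000/1001 frames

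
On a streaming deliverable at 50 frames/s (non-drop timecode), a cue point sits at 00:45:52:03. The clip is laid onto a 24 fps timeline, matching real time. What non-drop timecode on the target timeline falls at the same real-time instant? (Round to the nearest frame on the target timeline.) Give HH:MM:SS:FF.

00:45:52:01

Source frame index: (0×3600 + 45×60 + 52) × 50 + 3 = 137603.
Real time: 137603 / (50) = 137603/50 s.
Target frame: (137603/50) × (24) = 1651236/25 ≈ 66049.440 → 66049.
At 24 labels/s: frame 66049 → 00:45:52:01.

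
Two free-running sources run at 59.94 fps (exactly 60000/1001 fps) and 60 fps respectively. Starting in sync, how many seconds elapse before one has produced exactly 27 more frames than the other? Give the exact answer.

450.45 seconds

The gap grows by |60 − 60000/1001| = 60/1001 frames per second.
Time for a 27-frame gap: 27 ÷ (60/1001) = 450.45 s.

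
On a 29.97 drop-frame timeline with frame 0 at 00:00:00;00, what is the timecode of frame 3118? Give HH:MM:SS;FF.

00:01:44;00

Each 10-minute DF block holds 10 × 60 × 30 − 9 × 2 = 17982 frames. 3118 ÷ 17982 → 0 full blocks, remainder 3118.
Within the partial block the first minute is 1800 frames and each further minute 1798, so 1 further minute boundary passed. Total skipped labels = 18 × 0 + 2 × 1 = 2.
Non-drop label index = 3118 + 2 = 3120; at 30 labels/s that is 00:01:44:00, i.e. DF 00:01:44;00.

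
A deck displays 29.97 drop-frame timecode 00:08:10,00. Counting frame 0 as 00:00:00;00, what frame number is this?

14684

As if non-drop at 30 labels/s: (0 × 3600 + 8 × 60 + 10) × 30 + 0 = 14700.
Minute boundaries passed: 8; those not divisible by 10: 8 − 0 = 8; dropped labels = 2 × 8 = 16.
Actual frame index = 14700 − 16 = 14684.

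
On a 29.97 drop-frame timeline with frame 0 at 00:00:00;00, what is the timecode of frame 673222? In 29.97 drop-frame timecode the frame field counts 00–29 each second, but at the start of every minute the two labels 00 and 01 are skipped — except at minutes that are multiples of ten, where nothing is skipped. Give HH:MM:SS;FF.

06:14:23;06

Ten DF minutes hold 17982 frames, so frame 673222 lies in block 37 (frames 665334–683315) with 7888 frames into that block.
The block's first minute is 1800 frames and the rest 1798 each; 7888 frames reaches minute 4, so 37 × 18 + 4 × 2 = 674 labels have been skipped so far.
Adding those back, label number 673222 + 674 = 673896 at 30 labels/s is 22463 s + 6 f = 6 h 14 min 23 s frame 6, i.e. 06:14:23;06.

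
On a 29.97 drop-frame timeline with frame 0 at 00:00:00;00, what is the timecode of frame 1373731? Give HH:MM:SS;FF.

Ten DF minutes hold 17982 frames, so frame 1373731 lies in block 76 (frames 1366632–1384613) with 7099 frames into that block.
The block's first minute is 1800 frames and the rest 1798 each; 7099 frames reaches minute 3, so 76 × 18 + 3 × 2 = 1374 labels have been skipped so far.
Adding those back, label number 1373731 + 1374 = 1375105 at 30 labels/s is 45836 s + 25 f = 12 h 43 min 56 s frame 25, i.e. 12:43:56;25.

12:43:56;25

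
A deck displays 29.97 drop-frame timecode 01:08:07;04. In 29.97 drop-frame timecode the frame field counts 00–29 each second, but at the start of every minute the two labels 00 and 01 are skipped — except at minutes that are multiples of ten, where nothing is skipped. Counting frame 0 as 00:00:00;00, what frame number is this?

122490

As if non-drop at 30 labels/s: (1 × 3600 + 8 × 60 + 7) × 30 + 4 = 122614.
Minute boundaries passed: 68; those not divisible by 10: 68 − 6 = 62; dropped labels = 2 × 62 = 124.
Actual frame index = 122614 − 124 = 122490.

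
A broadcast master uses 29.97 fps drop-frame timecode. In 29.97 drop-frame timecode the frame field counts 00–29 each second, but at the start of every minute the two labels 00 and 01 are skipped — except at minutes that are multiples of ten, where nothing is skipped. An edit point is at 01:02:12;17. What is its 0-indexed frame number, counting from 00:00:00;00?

111865

As if non-drop at 30 labels/s: (1 × 3600 + 2 × 60 + 12) × 30 + 17 = 111977.
Minute boundaries passed: 62; those not divisible by 10: 62 − 6 = 56; dropped labels = 2 × 56 = 112.
Actual frame index = 111977 − 112 = 111865.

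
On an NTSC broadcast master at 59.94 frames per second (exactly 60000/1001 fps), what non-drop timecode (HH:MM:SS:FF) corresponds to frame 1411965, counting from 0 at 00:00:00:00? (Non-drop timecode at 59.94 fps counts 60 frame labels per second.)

06:32:12:45

1411965 ÷ 60 = 23532 full seconds, remainder 45 frames.
23532 s = 6 h 32 min 12 s.
Timecode: 06:32:12:45.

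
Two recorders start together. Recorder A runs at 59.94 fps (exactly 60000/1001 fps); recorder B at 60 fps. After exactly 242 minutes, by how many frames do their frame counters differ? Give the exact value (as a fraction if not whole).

242 min = 14520 s.
A emits 60000/1001 × 14520 = 79200000/91 frames; B emits 60 × 14520 = 871200.
Difference = 79200/91 frames (≈ 870.3297); B is ahead of A.

79200/91 frames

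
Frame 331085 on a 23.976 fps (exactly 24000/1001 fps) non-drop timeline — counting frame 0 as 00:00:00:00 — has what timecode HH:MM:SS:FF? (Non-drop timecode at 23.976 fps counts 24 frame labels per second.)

331085 ÷ 24 = 13795 full seconds, remainder 5 frames.
13795 s = 3 h 49 min 55 s.
Timecode: 03:49:55:05.

03:49:55:05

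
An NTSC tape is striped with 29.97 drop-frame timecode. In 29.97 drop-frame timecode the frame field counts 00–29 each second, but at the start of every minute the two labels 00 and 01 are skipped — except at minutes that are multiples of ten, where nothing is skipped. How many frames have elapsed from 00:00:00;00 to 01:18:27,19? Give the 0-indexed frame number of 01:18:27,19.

Complete 10-minute blocks: 7, each 17982 frames → 125874.
Remaining 8 whole minutes in the current block: 1800 + 7 × 1798 = 14386 frames.
Within the current minute: 27 × 30 + 19 − 2 = 827 (labels ;00/;01 skipped at this minute). Total = 125874 + 14386 + 827 = 141087.

141087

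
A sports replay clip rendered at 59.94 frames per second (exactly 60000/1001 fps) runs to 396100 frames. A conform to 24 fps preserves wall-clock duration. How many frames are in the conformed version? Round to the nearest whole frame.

Frames at target rate = 396100 × (24) / (60000/1001) = 3964961/25 ≈ 158598.440.
Nearest whole frame: 158598.

158598 frames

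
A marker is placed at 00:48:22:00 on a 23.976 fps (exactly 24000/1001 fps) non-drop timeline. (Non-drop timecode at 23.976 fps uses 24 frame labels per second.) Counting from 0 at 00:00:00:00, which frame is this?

Total seconds to the label: (0 × 3600 + 48 × 60 + 22) = 2902.
Frame index = 2902 × 24 + 0 = 69648.

frame 69648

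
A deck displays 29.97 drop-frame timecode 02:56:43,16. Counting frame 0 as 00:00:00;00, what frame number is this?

317788

Complete 10-minute blocks: 17, each 17982 frames → 305694.
Remaining 6 whole minutes in the current block: 1800 + 5 × 1798 = 10790 frames.
Within the current minute: 43 × 30 + 16 − 2 = 1304 (labels ;00/;01 skipped at this minute). Total = 305694 + 10790 + 1304 = 317788.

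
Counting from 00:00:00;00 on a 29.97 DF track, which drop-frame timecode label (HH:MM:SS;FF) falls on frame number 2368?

Each 10-minute DF block holds 10 × 60 × 30 − 9 × 2 = 17982 frames. 2368 ÷ 17982 → 0 full blocks, remainder 2368.
Within the partial block the first minute is 1800 frames and each further minute 1798, so 1 further minute boundary passed. Total skipped labels = 18 × 0 + 2 × 1 = 2.
Non-drop label index = 2368 + 2 = 2370; at 30 labels/s that is 00:01:19:00, i.e. DF 00:01:19;00.

00:01:19;00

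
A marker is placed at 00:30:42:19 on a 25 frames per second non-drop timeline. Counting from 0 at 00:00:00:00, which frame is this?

Total seconds to the label: (0 × 3600 + 30 × 60 + 42) = 1842.
Frame index = 1842 × 25 + 19 = 46069.

frame 46069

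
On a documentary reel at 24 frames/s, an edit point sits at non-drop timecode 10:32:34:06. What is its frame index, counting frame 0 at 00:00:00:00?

910902

Total seconds to the label: (10 × 3600 + 32 × 60 + 34) = 37954.
Frame index = 37954 × 24 + 6 = 910902.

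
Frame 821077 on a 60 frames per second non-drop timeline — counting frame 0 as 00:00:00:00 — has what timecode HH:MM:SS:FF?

03:48:04:37

821077 ÷ 60 = 13684 full seconds, remainder 37 frames.
13684 s = 3 h 48 min 4 s.
Timecode: 03:48:04:37.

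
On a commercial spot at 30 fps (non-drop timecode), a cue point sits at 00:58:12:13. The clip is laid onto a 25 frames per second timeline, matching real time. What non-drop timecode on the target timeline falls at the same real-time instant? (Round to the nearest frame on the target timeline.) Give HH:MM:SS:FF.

00:58:12:11

Source frame index: (0×3600 + 58×60 + 12) × 30 + 13 = 104773.
Real time: 104773 / (30) = 104773/30 s.
Target frame: (104773/30) × (25) = 523865/6 ≈ 87310.833 → 87311.
At 25 labels/s: frame 87311 → 00:58:12:11.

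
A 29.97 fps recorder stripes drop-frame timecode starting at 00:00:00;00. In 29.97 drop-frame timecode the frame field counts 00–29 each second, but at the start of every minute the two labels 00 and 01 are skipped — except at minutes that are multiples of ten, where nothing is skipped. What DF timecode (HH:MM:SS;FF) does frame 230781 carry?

Ten DF minutes hold 17982 frames, so frame 230781 lies in block 12 (frames 215784–233765) with 14997 frames into that block.
The block's first minute is 1800 frames and the rest 1798 each; 14997 frames reaches minute 8, so 12 × 18 + 8 × 2 = 232 labels have been skipped so far.
Adding those back, label number 230781 + 232 = 231013 at 30 labels/s is 7700 s + 13 f = 2 h 8 min 20 s frame 13, i.e. 02:08:20;13.

02:08:20;13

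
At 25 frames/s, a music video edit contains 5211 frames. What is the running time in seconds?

208.44 seconds

Running time = 5211 / (25) = 208.44 s.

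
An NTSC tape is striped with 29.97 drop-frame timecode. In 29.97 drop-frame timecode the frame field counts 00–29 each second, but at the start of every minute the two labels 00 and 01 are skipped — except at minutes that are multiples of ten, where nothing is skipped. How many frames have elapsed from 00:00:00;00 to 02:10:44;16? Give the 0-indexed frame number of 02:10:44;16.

Complete 10-minute blocks: 13, each 17982 frames → 233766.
Remaining 0 whole minutes in the current block: 0 frames.
Within the current minute: 44 × 30 + 16 = 1336. Total = 233766 + 0 + 1336 = 235102.

235102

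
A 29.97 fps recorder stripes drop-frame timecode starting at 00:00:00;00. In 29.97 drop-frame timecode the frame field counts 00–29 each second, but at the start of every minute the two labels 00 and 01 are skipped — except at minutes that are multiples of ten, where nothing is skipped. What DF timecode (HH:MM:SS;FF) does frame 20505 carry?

Ten DF minutes hold 17982 frames, so frame 20505 lies in block 1 (frames 17982–35963) with 2523 frames into that block.
The block's first minute is 1800 frames and the rest 1798 each; 2523 frames reaches minute 1, so 1 × 18 + 1 × 2 = 20 labels have been skipped so far.
Adding those back, label number 20505 + 20 = 20525 at 30 labels/s is 684 s + 5 f = 0 h 11 min 24 s frame 5, i.e. 00:11:24;05.

00:11:24;05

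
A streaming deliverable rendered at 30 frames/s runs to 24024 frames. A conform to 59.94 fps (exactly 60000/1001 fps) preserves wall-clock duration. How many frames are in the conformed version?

Target frames = source frames × (target rate / source rate) = 24024 × (60000/1001)/(30) = 24024 × 2000/1001 = 48000.

48000 frames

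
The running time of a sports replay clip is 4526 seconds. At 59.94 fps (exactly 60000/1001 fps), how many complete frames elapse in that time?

271288 frames

Frames = 4526 × 60000/1001 = 271560000/1001 ≈ 271288.7113.
Complete frames: 271288.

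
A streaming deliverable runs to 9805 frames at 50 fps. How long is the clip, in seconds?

Running time = 9805 / (50) = 196.1 s.

196.1 seconds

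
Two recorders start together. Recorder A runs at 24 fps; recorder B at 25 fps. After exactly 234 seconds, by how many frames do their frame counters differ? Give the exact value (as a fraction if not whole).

234 frames

A emits 24 × 234 = 5616 frames; B emits 25 × 234 = 5850.
Difference = 234 frames; B is ahead of A.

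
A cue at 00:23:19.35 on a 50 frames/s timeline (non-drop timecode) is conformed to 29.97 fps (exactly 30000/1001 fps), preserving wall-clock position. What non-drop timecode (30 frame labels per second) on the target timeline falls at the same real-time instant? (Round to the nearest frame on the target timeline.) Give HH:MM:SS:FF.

Source frame index: (0×3600 + 23×60 + 19) × 50 + 35 = 69985.
Real time: 69985 / (50) = 13997/10 s.
Target frame: (13997/10) × (30000/1001) = 41991000/1001 ≈ 41949.051 → 41949.
At 30 labels/s: frame 41949 → 00:23:18:09.

00:23:18:09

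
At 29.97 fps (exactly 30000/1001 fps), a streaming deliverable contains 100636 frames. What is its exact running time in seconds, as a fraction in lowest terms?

25184159/7500 seconds

Running time = 100636 ÷ (30000/1001) = 100636 × 1001/30000 = 25184159/7500 s.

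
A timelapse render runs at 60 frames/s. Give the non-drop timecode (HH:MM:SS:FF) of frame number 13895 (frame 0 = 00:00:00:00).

13895 ÷ 60 = 231 full seconds, remainder 35 frames.
231 s = 0 h 3 min 51 s.
Timecode: 00:03:51:35.

00:03:51:35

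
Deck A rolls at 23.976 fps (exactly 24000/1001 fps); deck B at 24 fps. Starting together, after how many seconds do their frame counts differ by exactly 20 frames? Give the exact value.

The gap grows by |24 − 24000/1001| = 24/1001 frames per second.
Time for a 20-frame gap: 20 ÷ (24/1001) = 5005/6 s.

5005/6 seconds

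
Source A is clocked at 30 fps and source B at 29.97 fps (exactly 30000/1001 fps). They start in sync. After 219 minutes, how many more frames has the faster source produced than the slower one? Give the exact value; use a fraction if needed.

219 min = 13140 s.
A emits 30 × 13140 = 394200 frames; B emits 30000/1001 × 13140 = 394200000/1001.
Difference = 394200/1001 frames (≈ 393.8062); B is behind A.

394200/1001 frames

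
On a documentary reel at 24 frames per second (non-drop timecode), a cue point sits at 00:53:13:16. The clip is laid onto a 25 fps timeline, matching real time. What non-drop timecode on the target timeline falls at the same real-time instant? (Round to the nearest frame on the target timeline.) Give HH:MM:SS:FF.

00:53:13:17

Source frame index: (0×3600 + 53×60 + 13) × 24 + 16 = 76648.
Real time: 76648 / (24) = 9581/3 s.
Target frame: (9581/3) × (25) = 239525/3 ≈ 79841.667 → 79842.
At 25 labels/s: frame 79842 → 00:53:13:17.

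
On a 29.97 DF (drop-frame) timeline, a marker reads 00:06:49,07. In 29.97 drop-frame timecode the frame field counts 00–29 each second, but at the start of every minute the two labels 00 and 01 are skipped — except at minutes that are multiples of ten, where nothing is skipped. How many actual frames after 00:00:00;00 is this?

12265

Complete 10-minute blocks: 0, each 17982 frames → 0.
Remaining 6 whole minutes in the current block: 1800 + 5 × 1798 = 10790 frames.
Within the current minute: 49 × 30 + 7 − 2 = 1475 (labels ;00/;01 skipped at this minute). Total = 0 + 10790 + 1475 = 12265.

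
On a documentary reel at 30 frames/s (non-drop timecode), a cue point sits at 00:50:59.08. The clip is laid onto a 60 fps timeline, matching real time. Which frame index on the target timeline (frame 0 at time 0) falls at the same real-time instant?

frame 183556

Source frame index: (0×3600 + 50×60 + 59) × 30 + 8 = 91778.
Real time: 91778 / (30) = 45889/15 s.
Target frame: (45889/15) × (60) = 183556.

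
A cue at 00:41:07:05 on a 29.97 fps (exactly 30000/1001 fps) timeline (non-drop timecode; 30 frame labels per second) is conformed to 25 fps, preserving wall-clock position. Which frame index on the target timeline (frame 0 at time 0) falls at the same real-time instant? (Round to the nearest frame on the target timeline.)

frame 61741

Source frame index: (0×3600 + 41×60 + 7) × 30 + 5 = 74015.
Real time: 74015 / (30000/1001) = 14817803/6000 s.
Target frame: (14817803/6000) × (25) = 14817803/240 ≈ 61740.846 → 61741.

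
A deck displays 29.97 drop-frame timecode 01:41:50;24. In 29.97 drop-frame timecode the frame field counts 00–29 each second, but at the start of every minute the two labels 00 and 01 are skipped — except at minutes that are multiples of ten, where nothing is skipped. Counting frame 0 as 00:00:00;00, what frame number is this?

As if non-drop at 30 labels/s: (1 × 3600 + 41 × 60 + 50) × 30 + 24 = 183324.
Minute boundaries passed: 101; those not divisible by 10: 101 − 10 = 91; dropped labels = 2 × 91 = 182.
Actual frame index = 183324 − 182 = 183142.

183142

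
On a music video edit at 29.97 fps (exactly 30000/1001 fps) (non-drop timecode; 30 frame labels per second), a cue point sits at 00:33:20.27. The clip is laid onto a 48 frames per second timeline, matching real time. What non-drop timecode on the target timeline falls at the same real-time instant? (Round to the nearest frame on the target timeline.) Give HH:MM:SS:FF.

Source frame index: (0×3600 + 33×60 + 20) × 30 + 27 = 60027.
Real time: 60027 / (30000/1001) = 20029009/10000 s.
Target frame: (20029009/10000) × (48) = 60087027/625 ≈ 96139.243 → 96139.
At 48 labels/s: frame 96139 → 00:33:22:43.

00:33:22:43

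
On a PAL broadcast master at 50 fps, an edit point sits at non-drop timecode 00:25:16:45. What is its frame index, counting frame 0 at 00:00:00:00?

Total seconds to the label: (0 × 3600 + 25 × 60 + 16) = 1516.
Frame index = 1516 × 50 + 45 = 75845.

75845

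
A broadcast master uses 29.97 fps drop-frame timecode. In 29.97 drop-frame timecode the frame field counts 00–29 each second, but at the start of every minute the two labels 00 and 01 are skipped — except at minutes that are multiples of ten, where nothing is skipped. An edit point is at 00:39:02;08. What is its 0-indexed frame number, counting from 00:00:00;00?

Complete 10-minute blocks: 3, each 17982 frames → 53946.
Remaining 9 whole minutes in the current block: 1800 + 8 × 1798 = 16184 frames.
Within the current minute: 2 × 30 + 8 − 2 = 66 (labels ;00/;01 skipped at this minute). Total = 53946 + 16184 + 66 = 70196.

70196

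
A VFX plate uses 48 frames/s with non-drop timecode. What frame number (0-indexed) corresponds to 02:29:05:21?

frame 429381

Total seconds to the label: (2 × 3600 + 29 × 60 + 5) = 8945.
Frame index = 8945 × 48 + 21 = 429381.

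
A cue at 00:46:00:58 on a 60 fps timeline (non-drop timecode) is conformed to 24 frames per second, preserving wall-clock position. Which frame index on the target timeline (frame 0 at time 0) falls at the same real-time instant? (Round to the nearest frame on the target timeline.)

frame 66263

Source frame index: (0×3600 + 46×60 + 0) × 60 + 58 = 165658.
Real time: 165658 / (60) = 82829/30 s.
Target frame: (82829/30) × (24) = 331316/5 ≈ 66263.200 → 66263.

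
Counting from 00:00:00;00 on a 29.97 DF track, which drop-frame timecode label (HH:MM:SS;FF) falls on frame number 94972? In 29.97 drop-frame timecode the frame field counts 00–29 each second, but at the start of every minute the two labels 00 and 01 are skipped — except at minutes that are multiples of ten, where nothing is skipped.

00:52:48;26

Each 10-minute DF block holds 10 × 60 × 30 − 9 × 2 = 17982 frames. 94972 ÷ 17982 → 5 full blocks, remainder 5062.
Within the partial block the first minute is 1800 frames and each further minute 1798, so 2 further minute boundaries passed. Total skipped labels = 18 × 5 + 2 × 2 = 94.
Non-drop label index = 94972 + 94 = 95066; at 30 labels/s that is 00:52:48:26, i.e. DF 00:52:48;26.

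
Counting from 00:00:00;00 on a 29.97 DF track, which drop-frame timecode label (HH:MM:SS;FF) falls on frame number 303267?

02:48:39;01

Each 10-minute DF block holds 10 × 60 × 30 − 9 × 2 = 17982 frames. 303267 ÷ 17982 → 16 full blocks, remainder 15555.
Within the partial block the first minute is 1800 frames and each further minute 1798, so 8 further minute boundaries passed. Total skipped labels = 18 × 16 + 2 × 8 = 304.
Non-drop label index = 303267 + 304 = 303571; at 30 labels/s that is 02:48:39:01, i.e. DF 02:48:39;01.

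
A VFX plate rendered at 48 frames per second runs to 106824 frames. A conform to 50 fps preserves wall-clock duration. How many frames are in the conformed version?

111275 frames

Target frames = source frames × (target rate / source rate) = 106824 × (50)/(48) = 106824 × 25/24 = 111275.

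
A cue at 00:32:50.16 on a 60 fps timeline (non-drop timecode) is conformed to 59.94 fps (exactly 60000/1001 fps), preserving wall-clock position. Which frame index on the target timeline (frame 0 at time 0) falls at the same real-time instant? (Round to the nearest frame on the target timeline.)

frame 118098

Source frame index: (0×3600 + 32×60 + 50) × 60 + 16 = 118216.
Real time: 118216 / (60) = 29554/15 s.
Target frame: (29554/15) × (60000/1001) = 16888000/143 ≈ 118097.902 → 118098.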